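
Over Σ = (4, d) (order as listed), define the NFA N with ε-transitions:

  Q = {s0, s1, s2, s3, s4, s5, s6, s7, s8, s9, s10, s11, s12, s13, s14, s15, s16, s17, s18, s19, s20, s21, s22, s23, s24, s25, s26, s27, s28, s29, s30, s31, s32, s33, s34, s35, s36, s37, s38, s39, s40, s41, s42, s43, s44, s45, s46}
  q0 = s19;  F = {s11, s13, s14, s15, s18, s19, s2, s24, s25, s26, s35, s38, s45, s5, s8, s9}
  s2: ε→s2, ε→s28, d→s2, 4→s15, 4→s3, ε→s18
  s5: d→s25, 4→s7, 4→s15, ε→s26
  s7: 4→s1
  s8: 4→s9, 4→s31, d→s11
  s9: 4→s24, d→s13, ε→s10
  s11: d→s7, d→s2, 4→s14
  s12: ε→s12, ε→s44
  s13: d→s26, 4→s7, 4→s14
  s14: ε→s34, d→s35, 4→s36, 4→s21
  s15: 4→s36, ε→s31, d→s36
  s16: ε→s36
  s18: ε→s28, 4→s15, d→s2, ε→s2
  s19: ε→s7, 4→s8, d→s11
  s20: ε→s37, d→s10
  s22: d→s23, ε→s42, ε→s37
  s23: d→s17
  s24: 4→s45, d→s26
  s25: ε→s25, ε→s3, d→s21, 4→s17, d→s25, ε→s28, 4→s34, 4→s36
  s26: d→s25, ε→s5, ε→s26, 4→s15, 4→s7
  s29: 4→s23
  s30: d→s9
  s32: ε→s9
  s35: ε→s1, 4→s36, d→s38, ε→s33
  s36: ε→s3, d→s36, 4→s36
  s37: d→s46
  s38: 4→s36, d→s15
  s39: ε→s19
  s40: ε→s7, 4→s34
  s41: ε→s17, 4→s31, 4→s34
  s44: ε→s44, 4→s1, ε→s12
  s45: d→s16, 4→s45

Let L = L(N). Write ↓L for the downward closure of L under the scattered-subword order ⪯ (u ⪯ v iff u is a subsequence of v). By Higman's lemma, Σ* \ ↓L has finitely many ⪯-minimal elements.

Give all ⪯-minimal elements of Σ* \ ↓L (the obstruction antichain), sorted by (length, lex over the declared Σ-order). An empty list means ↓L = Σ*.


Antichain: [d44, dd4d, 4444d, 444dd4, 44ddd4, d4dddd].

|Q|=47, |F|=16, |δ|=85 (30 ε).
min D↑ (15 st, q0=0, F={8}): 0:4→1,d→2 1:4→3,d→2 2:4→4,d→5 3:4→6,d→7 4:4→8,d→9 5:4→10,d→5 6:4→11,d→12 7:4→4,d→12 8:4→8,d→8 9:4→8,d→13 10:4→8,d→8 11:4→11,d→8 12:4→10,d→14 13:4→8,d→10 14:4→8,d→14 (ε-aug+det+¬).
'd44': |S_i|=[28, 22, 13, 4] end={s1,s21,s3,s36} rej; 3/3 single-dels accept.
'dd4d': run [28, 22, 18, 8, 2] end={s3,s36} rej; 4/4 deletions ∈↓L.
'4444d': run [28, 27, 23, 20, 11, 3] end={s16,s3,s36} ∉↓L; 5/5 deletions ∈↓L.
'444dd4': N↓-sim [28, 27, 23, 20, 17, 10, 4] end={s17,s3,s34,s36} rej; 6/6 single-dels accept.
'44ddd4': run [28, 27, 23, 19, 16, 10, 4] end={s17,s3,s34,s36} — reject; 6/6 deletions ∈↓L.
'd4dddd': run [28, 22, 13, 8, 5, 4, 2] end={s3,s36} rej; 6/6 deletions ∈↓L.
6 minimals (antichain).


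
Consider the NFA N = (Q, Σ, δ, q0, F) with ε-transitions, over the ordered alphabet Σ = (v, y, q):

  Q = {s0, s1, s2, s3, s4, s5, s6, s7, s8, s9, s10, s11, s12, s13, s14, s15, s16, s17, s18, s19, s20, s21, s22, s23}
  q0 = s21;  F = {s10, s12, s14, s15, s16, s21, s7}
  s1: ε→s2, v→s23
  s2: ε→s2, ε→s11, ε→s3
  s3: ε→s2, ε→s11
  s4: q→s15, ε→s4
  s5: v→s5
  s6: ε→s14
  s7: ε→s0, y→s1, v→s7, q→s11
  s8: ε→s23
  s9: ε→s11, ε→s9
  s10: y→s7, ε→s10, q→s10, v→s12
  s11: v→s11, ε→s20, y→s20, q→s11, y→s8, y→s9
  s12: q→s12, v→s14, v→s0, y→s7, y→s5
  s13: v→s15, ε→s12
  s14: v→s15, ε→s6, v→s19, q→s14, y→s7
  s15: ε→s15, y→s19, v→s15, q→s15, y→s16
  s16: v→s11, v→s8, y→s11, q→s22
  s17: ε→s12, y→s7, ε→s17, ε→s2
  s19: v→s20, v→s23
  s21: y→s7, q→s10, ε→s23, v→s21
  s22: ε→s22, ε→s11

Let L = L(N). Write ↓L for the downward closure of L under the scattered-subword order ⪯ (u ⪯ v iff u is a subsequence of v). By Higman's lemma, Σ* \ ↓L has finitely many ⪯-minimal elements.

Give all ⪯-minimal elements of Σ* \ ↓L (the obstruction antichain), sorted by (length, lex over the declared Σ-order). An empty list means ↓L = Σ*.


A = [yy, yq, qvvvyv].

|Q|=24, |F|=7, |δ|=61 (23 ε).
min D↑ (8 st, q0=0, F={3}): 0:v→0,y→1,q→2 1:v→1,y→3,q→3 2:v→4,y→1,q→2 3:v→3,y→3,q→3 4:v→5,y→1,q→4 5:v→6,y→1,q→5 6:v→6,y→7,q→6 7:v→3,y→3,q→3 [Hopcroft].
'yy': N↓-sim [20, 14, 8] end={s1,s11,s2,s20,s23,s3,s8,s9} — reject; 2/2 del acc.
'yq': N↓-sim [20, 14, 6] end={s11,s20,s22,s23,s8,s9} ∉↓L; 2/2 single-dels accept.
'qvvvyv': |S_i|=[20, 19, 18, 17, 15, 11, 5] end={s11,s20,s23,s8,s9} rej; 6/6 single-dels accept.
3 obstructions.


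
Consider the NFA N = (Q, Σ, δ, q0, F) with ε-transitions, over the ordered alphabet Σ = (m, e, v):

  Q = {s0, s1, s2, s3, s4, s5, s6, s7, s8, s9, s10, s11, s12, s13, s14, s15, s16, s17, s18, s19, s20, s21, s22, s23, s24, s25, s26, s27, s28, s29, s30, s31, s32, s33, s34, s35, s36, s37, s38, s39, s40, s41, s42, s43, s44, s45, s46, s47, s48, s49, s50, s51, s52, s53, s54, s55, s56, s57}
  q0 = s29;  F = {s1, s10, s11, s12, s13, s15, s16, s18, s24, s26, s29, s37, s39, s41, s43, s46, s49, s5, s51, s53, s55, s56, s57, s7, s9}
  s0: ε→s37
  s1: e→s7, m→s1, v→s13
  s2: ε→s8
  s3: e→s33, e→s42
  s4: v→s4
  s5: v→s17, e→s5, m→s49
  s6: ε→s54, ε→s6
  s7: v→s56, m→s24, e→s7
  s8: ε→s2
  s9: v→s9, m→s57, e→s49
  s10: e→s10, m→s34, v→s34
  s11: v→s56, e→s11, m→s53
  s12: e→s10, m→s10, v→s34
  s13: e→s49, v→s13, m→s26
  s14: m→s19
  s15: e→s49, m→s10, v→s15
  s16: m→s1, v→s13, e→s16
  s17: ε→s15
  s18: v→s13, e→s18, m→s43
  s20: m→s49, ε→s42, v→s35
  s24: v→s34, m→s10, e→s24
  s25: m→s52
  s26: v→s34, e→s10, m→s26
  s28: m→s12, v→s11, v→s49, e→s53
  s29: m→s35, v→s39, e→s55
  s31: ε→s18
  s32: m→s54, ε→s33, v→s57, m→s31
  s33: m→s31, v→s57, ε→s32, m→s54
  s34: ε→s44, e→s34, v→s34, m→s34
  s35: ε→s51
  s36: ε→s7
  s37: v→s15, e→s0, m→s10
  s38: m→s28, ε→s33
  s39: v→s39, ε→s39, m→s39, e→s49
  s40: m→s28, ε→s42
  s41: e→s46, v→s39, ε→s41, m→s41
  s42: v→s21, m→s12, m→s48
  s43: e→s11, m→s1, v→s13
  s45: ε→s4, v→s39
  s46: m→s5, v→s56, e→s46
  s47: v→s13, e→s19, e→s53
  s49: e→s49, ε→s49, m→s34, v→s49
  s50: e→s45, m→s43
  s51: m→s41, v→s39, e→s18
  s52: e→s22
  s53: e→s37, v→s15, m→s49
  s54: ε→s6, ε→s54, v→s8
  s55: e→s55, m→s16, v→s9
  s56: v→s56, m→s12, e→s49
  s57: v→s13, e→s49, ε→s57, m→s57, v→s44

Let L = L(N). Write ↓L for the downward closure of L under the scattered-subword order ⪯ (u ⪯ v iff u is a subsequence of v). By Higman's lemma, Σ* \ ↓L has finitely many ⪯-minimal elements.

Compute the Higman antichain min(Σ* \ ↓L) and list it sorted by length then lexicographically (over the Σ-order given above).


|Q|=58, |F|=25, |δ|=131 (22 ε).
min D↑ (26 st, q0=0, F={14}): 0:m→1,e→2,v→3 1:m→4,e→5,v→3 2:m→6,e→2,v→7 3:m→3,e→8,v→3 4:m→4,e→9,v→3 5:m→10,e→5,v→11 6:m→12,e→6,v→11 7:m→13,e→8,v→7 8:m→14,e→8,v→8 9:m→15,e→9,v→16 10:m→12,e→17,v→11 11:m→18,e→8,v→11 12:m→12,e→19,v→11 13:m→13,e→8,v→11 14:m→14,e→14,v→14 15:m→8,e→15,v→20 16:m→21,e→8,v→16 17:m→22,e→17,v→16 18:m→18,e→23,v→14 19:m→24,e→19,v→16 20:m→23,e→8,v→20 21:m→23,e→23,v→14 22:m→8,e→25,v→20 23:m→14,e→23,v→14 24:m→23,e→24,v→14 25:m→23,e→25,v→20 [Hopcroft].
'vem': run [30, 13, 4, 2] end={s34,s44} rej; 3/3 single-dels accept.
'mevmv': N↓-sim [30, 27, 22, 10, 5, 2] end={s34,s44} rej; 5/5 single-dels accept.
'emvmv': |S_i|=[30, 25, 21, 10, 5, 2] end={s34,s44} ∉↓L; 5/5 del acc.
'mmemmm': |S_i|=[30, 27, 23, 16, 12, 4, 2] end={s34,s44} rej; 6/6 del acc.
'emmemv': N↓-sim [30, 25, 21, 16, 11, 5, 2] end={s34,s44} ∉↓L; 6/6 del acc.
5 minimals (antichain).

Antichain: [vem, mevmv, emvmv, mmemmm, emmemv].


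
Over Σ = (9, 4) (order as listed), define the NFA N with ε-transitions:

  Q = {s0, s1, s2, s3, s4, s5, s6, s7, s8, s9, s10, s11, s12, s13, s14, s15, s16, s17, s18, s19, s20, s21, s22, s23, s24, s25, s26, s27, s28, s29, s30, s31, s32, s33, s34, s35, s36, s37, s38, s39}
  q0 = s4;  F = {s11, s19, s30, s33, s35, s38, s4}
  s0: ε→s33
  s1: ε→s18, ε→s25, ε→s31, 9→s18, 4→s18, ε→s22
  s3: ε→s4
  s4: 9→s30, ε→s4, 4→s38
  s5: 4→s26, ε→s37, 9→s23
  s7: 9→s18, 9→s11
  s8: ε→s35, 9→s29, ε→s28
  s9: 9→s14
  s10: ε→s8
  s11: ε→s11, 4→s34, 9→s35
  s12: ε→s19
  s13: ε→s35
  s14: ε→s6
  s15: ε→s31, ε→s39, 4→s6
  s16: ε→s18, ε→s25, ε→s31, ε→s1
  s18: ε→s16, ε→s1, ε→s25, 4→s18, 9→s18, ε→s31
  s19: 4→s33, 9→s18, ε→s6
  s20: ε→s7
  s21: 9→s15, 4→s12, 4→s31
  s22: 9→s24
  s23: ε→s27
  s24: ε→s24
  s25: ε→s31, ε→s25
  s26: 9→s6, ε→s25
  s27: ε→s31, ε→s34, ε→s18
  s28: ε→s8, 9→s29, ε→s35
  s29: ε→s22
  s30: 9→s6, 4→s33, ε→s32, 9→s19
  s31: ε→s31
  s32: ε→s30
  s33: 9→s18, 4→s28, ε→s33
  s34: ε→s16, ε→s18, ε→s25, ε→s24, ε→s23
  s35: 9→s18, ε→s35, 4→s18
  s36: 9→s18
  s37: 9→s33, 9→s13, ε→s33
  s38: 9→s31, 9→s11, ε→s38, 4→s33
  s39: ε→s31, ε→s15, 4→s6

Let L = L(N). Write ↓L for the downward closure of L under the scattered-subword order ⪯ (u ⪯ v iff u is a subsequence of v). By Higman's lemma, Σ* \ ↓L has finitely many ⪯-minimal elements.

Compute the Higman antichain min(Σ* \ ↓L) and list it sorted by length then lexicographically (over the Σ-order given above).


|Q|=40, |F|=7, |δ|=89 (52 ε).
min D↑ (8 st, q0=0, F={6}): 0:9→1,4→2 1:9→3,4→4 2:9→5,4→4 3:9→6,4→4 4:9→6,4→7 5:9→7,4→6 6:9→6,4→6 7:9→6,4→6 [Hopcroft].
'999': |S_i|=[22, 20, 14, 8] end={s1,s16,s18,s22,s24,s25,s29,s31} — reject; 3/3 single-dels accept.
'949': run [22, 20, 15, 8] end={s1,s16,s18,s22,s24,s25,s29,s31} ∉↓L; 3/3 del acc.
'494': N↓-sim [22, 17, 13, 10] end={s1,s16,s18,s22,s23,s24,s25,s27,s31,s34} rej; 3/3 del acc.
'449': |S_i|=[22, 17, 15, 8] end={s1,s16,s18,s22,s24,s25,s29,s31} — reject; 3/3 deletions ∈↓L.
'9444': run [22, 20, 15, 11, 7] end={s1,s16,s18,s22,s24,s25,s31} rej; 4/4 single-dels accept.
'4444': N↓-sim [22, 17, 15, 11, 7] end={s1,s16,s18,s22,s24,s25,s31} rej; 4/4 deletions ∈↓L.
6 words, ⪯-incomp.

Antichain: [999, 949, 494, 449, 9444, 4444].


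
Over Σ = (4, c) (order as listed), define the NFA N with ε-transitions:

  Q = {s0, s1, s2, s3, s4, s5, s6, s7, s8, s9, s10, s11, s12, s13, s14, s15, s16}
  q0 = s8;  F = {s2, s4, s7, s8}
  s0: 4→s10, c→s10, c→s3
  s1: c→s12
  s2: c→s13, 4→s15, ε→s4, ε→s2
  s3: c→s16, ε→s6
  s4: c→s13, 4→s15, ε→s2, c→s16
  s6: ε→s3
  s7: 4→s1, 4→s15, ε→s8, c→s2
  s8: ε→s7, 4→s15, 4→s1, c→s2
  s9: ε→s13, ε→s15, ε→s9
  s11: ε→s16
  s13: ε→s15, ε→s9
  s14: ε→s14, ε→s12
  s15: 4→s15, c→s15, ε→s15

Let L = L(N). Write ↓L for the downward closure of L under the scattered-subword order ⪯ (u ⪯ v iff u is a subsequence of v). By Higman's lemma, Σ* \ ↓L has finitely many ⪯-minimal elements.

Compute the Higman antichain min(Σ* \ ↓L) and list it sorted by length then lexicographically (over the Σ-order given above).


|Q|=17, |F|=4, |δ|=34 (16 ε).
min D↑ (3 st, q0=0, F={1}): 0:4→1,c→2 1:4→1,c→1 2:4→1,c→1.
'4': N↓-sim [10, 3] end={s1,s12,s15} rej; 1/1 single-dels accept.
'cc': run [10, 7, 4] end={s13,s15,s16,s9} ∉↓L; 2/2 deletions ∈↓L.
2 obstructions.

A = [4, cc].


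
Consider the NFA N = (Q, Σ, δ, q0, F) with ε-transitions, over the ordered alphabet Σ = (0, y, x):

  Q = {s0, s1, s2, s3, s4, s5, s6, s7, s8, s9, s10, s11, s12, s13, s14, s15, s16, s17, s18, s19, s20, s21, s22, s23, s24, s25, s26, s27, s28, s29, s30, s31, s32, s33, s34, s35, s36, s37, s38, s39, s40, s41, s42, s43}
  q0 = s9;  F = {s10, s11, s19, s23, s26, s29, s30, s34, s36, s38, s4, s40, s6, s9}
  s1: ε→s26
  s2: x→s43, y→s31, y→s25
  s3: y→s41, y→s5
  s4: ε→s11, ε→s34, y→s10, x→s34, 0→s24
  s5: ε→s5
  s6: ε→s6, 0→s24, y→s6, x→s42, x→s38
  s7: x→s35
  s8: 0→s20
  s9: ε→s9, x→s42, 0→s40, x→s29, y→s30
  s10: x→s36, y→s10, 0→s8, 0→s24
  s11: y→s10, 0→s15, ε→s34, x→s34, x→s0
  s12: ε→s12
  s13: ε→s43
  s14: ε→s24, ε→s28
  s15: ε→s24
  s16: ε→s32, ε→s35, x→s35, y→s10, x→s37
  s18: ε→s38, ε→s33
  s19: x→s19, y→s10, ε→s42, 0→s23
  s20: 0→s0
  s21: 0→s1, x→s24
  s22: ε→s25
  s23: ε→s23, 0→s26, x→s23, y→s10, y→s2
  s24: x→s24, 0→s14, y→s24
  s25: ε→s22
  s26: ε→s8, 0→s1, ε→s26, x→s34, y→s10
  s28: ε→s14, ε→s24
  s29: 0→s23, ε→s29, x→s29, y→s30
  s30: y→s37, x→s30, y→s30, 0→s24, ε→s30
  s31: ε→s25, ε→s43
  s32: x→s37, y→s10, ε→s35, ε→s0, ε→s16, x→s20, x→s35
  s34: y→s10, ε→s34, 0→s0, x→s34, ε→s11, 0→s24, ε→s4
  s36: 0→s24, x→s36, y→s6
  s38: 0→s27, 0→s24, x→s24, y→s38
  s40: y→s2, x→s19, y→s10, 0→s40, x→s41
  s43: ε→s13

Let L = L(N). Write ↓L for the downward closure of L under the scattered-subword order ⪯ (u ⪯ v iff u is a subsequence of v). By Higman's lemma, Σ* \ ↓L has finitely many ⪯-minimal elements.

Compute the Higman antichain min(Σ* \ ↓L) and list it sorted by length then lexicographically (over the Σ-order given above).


|Q|=44, |F|=14, |δ|=107 (35 ε).
min D↑ (13 st, q0=0, F={6}): 0:0→1,y→2,x→3 1:0→1,y→4,x→5 2:0→6,y→2,x→2 3:0→7,y→2,x→3 4:0→6,y→4,x→8 5:0→7,y→4,x→5 6:0→6,y→6,x→6 7:0→9,y→4,x→7 8:0→6,y→10,x→8 9:0→9,y→4,x→11 10:0→6,y→10,x→12 11:0→6,y→4,x→11 12:0→6,y→12,x→6.
'y0': run [32, 20, 7] end={s0,s14,s20,s24,s27,s28,s8} — reject; 2/2 del acc.
'x00x0': N↓-sim [32, 30, 25, 18, 16, 8] end={s0,s14,s15,s20,s24,s27,s28,s8} ∉↓L; 5/5 deletions ∈↓L.
'0yxyxx': N↓-sim [32, 28, 18, 10, 7, 6, 3] end={s14,s24,s28} ∉↓L; 6/6 del acc.
3 words, ⪯-incomp.

Antichain: [y0, x00x0, 0yxyxx].


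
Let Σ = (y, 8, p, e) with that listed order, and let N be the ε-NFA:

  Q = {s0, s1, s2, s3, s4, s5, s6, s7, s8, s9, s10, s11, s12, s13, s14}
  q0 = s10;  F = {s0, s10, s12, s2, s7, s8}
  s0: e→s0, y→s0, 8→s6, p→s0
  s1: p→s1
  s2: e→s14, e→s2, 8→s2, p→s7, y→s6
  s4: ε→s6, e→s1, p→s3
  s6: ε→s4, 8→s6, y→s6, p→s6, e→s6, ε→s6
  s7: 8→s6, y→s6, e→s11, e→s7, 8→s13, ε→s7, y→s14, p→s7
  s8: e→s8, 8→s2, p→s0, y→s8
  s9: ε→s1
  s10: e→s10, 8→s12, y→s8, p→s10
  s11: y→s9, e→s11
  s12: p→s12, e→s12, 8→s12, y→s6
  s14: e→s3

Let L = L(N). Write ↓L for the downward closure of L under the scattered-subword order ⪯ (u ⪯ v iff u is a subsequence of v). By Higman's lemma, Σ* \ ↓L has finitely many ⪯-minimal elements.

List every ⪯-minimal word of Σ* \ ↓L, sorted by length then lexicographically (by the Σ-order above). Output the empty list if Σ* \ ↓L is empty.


min(Σ*\↓L) = [8y, yp8].

|Q|=15, |F|=6, |δ|=43 (5 ε).
min D↑ (7 st, q0=0, F={5}): 0:y→1,8→2,p→0,e→0 1:y→1,8→3,p→4,e→1 2:y→5,8→2,p→2,e→2 3:y→5,8→3,p→6,e→3 4:y→4,8→5,p→4,e→4 5:y→5,8→5,p→5,e→5 6:y→5,8→5,p→6,e→6.
'8y': run [14, 11, 6] end={s1,s14,s3,s4,s6,s9} rej; 2/2 del acc.
'yp8': N↓-sim [14, 12, 10, 5] end={s1,s13,s3,s4,s6} ∉↓L; 3/3 del acc.
2 words, ⪯-incomp.


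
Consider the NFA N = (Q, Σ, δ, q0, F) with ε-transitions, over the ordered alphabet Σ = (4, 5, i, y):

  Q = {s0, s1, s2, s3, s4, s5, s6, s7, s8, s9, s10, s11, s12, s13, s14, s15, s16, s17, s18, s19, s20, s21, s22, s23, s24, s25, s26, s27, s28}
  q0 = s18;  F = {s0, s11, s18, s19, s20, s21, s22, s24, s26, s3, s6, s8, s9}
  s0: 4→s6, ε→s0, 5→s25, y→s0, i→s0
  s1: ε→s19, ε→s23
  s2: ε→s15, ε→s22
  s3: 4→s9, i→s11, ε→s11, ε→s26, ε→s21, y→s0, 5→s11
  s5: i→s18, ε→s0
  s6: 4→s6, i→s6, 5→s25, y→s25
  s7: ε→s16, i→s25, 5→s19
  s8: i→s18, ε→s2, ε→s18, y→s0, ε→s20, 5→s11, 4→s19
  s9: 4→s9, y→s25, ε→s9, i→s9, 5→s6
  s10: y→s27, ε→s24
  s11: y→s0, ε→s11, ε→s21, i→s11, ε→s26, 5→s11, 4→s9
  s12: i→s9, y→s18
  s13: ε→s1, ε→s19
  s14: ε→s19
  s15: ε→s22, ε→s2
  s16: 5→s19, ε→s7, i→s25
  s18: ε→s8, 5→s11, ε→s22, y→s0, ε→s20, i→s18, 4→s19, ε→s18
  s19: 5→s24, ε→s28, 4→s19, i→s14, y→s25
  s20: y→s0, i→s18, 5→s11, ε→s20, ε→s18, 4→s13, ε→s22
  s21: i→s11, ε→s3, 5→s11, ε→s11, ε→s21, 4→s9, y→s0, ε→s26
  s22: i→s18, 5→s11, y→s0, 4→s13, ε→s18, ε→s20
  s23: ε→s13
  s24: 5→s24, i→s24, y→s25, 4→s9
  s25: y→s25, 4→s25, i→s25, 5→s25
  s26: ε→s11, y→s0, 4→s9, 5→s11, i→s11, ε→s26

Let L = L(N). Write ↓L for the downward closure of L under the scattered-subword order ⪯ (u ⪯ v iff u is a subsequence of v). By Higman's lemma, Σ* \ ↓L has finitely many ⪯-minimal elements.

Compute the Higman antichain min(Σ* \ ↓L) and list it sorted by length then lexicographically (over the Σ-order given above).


Antichain: [4y, y5, 5455].

|Q|=29, |F|=13, |δ|=105 (41 ε).
min D↑ (8 st, q0=0, F={5}): 0:4→1,5→2,i→0,y→3 1:4→1,5→4,i→1,y→5 2:4→6,5→2,i→2,y→3 3:4→7,5→5,i→3,y→3 4:4→6,5→4,i→4,y→5 5:4→5,5→5,i→5,y→5 6:4→6,5→7,i→6,y→5 7:4→7,5→5,i→7,y→5 [Hopcroft].
'4y': |S_i|=[21, 10, 1] end={s25} ∉↓L; 2/2 single-dels accept.
'y5': run [21, 3, 1] end={s25} — reject; 2/2 deletions ∈↓L.
'5455': N↓-sim [21, 9, 3, 2, 1] end={s25} ∉↓L; 4/4 single-dels accept.
3 obstructions.


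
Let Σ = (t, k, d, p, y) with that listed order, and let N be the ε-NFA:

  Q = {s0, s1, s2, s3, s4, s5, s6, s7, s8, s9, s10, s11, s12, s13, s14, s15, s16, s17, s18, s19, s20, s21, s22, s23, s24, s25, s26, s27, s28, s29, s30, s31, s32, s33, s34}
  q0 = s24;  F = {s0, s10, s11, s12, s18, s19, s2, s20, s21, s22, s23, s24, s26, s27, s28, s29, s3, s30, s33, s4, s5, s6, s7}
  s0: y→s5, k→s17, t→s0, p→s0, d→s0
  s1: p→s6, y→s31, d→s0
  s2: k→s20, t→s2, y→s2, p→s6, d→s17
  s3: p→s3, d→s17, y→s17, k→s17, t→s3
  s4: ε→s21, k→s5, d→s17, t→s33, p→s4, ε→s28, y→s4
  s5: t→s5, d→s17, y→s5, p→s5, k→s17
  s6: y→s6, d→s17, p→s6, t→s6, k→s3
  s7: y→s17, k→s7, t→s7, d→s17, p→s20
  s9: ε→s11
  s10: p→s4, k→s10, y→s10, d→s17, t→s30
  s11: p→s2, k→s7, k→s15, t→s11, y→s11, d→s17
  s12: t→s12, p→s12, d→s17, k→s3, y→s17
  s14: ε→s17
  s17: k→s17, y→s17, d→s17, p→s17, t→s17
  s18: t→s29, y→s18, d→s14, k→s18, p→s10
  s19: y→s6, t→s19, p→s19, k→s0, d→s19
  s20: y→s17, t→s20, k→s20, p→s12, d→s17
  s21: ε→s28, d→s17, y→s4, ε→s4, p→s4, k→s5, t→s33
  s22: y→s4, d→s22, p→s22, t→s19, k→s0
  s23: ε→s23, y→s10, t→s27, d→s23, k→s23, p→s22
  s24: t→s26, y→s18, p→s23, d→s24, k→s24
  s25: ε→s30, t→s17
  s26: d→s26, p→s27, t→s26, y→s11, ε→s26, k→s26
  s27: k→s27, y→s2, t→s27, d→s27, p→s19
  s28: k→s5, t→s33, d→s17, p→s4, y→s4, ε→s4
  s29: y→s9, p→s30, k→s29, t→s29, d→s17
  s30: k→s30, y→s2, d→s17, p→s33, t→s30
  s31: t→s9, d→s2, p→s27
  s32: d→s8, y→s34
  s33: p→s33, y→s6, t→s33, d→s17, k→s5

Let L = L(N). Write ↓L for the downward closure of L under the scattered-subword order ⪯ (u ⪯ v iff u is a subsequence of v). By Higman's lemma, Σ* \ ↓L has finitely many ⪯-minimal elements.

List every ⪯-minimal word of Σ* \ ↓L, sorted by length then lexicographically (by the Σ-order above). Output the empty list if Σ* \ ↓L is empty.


min(Σ*\↓L) = [yd, tyky, ppkk].

|Q|=35, |F|=23, |δ|=140 (10 ε).
min D↑ (22 st, q0=0, F={9}): 0:t→1,k→0,d→0,p→2,y→3 1:t→1,k→1,d→1,p→4,y→5 2:t→4,k→2,d→2,p→6,y→7 3:t→8,k→3,d→9,p→7,y→3 4:t→4,k→4,d→4,p→10,y→11 5:t→5,k→12,d→9,p→11,y→5 6:t→10,k→13,d→6,p→6,y→14 7:t→15,k→7,d→9,p→14,y→7 8:t→8,k→8,d→9,p→15,y→5 9:t→9,k→9,d→9,p→9,y→9 10:t→10,k→13,d→10,p→10,y→16 11:t→11,k→17,d→9,p→16,y→11 12:t→12,k→12,d→9,p→17,y→9 13:t→13,k→9,d→13,p→13,y→18 14:t→19,k→18,d→9,p→14,y→14 15:t→15,k→15,d→9,p→19,y→11 16:t→16,k→20,d→9,p→16,y→16 17:t→17,k→17,d→9,p→21,y→9 18:t→18,k→9,d→9,p→18,y→18 19:t→19,k→18,d→9,p→19,y→16 20:t→20,k→9,d→9,p→20,y→9 21:t→21,k→20,d→9,p→21,y→9 [Hopcroft].
'yd': run [27, 20, 2] end={s14,s17} rej; 2/2 single-dels accept.
'tyky': |S_i|=[27, 18, 11, 6, 1] end={s17} ∉↓L; 4/4 single-dels accept.
'ppkk': N↓-sim [27, 18, 12, 4, 1] end={s17} ∉↓L; 4/4 del acc.
3 obstructions.


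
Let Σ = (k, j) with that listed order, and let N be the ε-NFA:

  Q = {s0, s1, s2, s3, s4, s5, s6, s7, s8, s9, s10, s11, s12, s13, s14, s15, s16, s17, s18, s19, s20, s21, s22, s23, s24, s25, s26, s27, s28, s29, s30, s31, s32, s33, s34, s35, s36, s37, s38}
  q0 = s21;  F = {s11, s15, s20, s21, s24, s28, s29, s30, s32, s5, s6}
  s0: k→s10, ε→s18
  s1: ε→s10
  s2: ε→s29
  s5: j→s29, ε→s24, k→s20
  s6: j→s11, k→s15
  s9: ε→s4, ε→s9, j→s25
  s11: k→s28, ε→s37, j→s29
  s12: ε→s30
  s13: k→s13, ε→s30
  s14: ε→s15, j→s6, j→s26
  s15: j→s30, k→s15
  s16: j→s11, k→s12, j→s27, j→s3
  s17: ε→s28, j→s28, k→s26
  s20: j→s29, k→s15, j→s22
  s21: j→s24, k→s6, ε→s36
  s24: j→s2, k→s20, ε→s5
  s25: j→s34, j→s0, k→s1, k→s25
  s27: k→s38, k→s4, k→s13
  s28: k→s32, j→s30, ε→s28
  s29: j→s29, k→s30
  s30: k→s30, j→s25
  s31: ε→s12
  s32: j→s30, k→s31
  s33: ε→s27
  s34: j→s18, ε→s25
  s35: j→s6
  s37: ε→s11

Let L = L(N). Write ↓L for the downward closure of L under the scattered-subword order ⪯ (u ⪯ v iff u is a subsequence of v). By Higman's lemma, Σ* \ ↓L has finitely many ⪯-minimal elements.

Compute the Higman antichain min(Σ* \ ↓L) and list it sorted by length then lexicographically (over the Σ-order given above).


|Q|=39, |F|=11, |δ|=61 (18 ε).
min D↑ (11 st, q0=0, F={9}): 0:k→1,j→2 1:k→3,j→4 2:k→5,j→6 3:k→3,j→7 4:k→8,j→6 5:k→3,j→6 6:k→7,j→6 7:k→7,j→9 8:k→10,j→7 9:k→9,j→9 10:k→7,j→7.
'kkjj': run [23, 18, 12, 7, 6] end={s0,s1,s10,s18,s25,s34} rej; 4/4 del acc.
'jjkj': run [23, 20, 10, 7, 6] end={s0,s1,s10,s18,s25,s34} ∉↓L; 4/4 del acc.
'kjkkkj': N↓-sim [23, 18, 15, 11, 10, 9, 6] end={s0,s1,s10,s18,s25,s34} ∉↓L; 6/6 single-dels accept.
3 words, ⪯-incomp.

Antichain: [kkjj, jjkj, kjkkkj].


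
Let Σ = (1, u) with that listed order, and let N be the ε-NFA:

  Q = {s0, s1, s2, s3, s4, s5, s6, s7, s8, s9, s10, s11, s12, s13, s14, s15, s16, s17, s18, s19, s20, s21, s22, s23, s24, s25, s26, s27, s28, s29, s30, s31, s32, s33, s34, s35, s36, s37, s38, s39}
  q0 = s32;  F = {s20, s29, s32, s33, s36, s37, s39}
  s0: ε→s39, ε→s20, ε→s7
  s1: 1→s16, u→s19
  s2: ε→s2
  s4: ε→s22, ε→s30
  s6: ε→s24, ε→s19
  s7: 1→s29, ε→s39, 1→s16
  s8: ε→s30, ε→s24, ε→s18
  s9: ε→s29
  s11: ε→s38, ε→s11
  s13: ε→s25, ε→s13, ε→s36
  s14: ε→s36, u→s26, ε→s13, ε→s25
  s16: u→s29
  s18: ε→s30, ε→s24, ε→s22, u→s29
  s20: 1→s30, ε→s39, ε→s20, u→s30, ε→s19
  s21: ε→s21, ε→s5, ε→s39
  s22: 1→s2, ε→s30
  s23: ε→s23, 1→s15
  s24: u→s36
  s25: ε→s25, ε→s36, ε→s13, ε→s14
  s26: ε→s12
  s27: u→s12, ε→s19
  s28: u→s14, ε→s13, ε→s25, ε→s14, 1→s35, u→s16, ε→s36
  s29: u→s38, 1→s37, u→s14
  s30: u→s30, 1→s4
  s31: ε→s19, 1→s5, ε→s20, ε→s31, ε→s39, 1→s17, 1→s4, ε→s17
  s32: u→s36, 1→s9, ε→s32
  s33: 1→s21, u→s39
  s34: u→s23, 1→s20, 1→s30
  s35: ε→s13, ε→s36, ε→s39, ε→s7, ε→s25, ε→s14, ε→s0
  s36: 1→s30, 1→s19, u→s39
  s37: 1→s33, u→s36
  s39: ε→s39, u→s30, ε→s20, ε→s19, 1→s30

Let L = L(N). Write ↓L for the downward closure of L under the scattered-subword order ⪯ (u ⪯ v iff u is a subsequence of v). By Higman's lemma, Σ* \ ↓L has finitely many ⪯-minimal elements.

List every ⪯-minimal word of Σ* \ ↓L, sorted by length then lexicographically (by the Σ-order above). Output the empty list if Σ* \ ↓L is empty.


Antichain: [u1, uuu, 11111, 1111u, 111uu].

|Q|=40, |F|=7, |δ|=96 (58 ε).
min D↑ (7 st, q0=0, F={4}): 0:1→1,u→2 1:1→3,u→2 2:1→4,u→5 3:1→6,u→2 4:1→4,u→4 5:1→4,u→4 6:1→5,u→5.
'u1': |S_i|=[21, 14, 5] end={s19,s2,s22,s30,s4} — reject; 2/2 single-dels accept.
'uuu': |S_i|=[21, 14, 9, 4] end={s2,s22,s30,s4} rej; 3/3 deletions ∈↓L.
'11111': run [21, 20, 12, 10, 9, 4] end={s2,s22,s30,s4} ∉↓L; 5/5 single-dels accept.
'1111u': run [21, 20, 12, 10, 9, 4] end={s2,s22,s30,s4} ∉↓L; 5/5 single-dels accept.
'111uu': run [21, 20, 12, 10, 7, 4] end={s2,s22,s30,s4} ∉↓L; 5/5 single-dels accept.
5 words, ⪯-incomp.


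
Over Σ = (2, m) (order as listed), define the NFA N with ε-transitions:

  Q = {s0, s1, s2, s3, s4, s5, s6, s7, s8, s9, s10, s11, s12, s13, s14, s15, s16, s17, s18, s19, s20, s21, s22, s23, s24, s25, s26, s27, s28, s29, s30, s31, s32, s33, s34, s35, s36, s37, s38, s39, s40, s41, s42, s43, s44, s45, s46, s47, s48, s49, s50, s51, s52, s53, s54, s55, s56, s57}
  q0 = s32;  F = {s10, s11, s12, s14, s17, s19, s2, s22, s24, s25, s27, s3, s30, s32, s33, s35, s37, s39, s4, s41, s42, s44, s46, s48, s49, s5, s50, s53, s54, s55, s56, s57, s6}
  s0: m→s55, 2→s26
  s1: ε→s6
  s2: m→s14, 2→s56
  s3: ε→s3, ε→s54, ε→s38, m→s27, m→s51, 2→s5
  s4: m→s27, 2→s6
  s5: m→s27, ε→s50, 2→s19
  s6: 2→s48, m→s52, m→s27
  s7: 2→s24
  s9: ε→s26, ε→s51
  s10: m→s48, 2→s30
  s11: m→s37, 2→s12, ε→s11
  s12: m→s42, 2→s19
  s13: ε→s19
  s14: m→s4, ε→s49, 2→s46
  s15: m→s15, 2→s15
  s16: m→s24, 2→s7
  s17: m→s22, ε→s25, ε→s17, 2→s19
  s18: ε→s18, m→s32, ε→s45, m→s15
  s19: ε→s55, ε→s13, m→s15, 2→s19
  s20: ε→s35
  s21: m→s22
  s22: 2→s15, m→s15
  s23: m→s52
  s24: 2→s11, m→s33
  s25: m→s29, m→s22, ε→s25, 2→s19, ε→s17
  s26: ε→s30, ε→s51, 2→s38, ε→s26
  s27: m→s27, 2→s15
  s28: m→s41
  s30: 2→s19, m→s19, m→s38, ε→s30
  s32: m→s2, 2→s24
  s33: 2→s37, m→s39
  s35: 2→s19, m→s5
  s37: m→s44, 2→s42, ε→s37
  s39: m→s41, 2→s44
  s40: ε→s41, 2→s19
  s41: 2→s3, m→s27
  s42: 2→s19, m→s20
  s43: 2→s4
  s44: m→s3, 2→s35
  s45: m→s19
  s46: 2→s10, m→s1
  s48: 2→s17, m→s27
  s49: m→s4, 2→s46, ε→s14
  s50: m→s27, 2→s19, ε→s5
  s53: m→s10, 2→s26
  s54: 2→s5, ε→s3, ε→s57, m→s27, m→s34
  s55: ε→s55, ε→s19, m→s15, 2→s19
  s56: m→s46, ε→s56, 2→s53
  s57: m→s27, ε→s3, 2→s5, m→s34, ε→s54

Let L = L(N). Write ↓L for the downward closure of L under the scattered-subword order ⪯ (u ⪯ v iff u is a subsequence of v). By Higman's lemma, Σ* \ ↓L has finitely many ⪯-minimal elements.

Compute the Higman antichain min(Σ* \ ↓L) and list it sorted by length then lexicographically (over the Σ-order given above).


|Q|=58, |F|=33, |δ|=122 (34 ε).
min D↑ (28 st, q0=0, F={21}): 0:2→1,m→2 1:2→3,m→4 2:2→5,m→6 3:2→7,m→8 4:2→8,m→9 5:2→10,m→11 6:2→11,m→12 7:2→13,m→14 8:2→14,m→15 9:2→15,m→16 10:2→17,m→18 11:2→18,m→19 12:2→19,m→20 13:2→13,m→21 14:2→13,m→22 15:2→22,m→23 16:2→23,m→20 17:2→13,m→13 18:2→17,m→24 19:2→24,m→20 20:2→21,m→20 21:2→21,m→21 22:2→13,m→25 23:2→25,m→20 24:2→26,m→20 25:2→13,m→20 26:2→13,m→27 27:2→21,m→21.
'2222m': |S_i|=[43, 38, 29, 19, 5, 1] end={s15} — reject; 5/5 deletions ∈↓L.
'mmmm2': N↓-sim [43, 39, 32, 23, 7, 1] end={s15} ∉↓L; 5/5 deletions ∈↓L.
'm222mm': run [43, 39, 32, 21, 12, 7, 1] end={s15} rej; 6/6 deletions ∈↓L.
3 words, ⪯-incomp.

Antichain: [2222m, mmmm2, m222mm].


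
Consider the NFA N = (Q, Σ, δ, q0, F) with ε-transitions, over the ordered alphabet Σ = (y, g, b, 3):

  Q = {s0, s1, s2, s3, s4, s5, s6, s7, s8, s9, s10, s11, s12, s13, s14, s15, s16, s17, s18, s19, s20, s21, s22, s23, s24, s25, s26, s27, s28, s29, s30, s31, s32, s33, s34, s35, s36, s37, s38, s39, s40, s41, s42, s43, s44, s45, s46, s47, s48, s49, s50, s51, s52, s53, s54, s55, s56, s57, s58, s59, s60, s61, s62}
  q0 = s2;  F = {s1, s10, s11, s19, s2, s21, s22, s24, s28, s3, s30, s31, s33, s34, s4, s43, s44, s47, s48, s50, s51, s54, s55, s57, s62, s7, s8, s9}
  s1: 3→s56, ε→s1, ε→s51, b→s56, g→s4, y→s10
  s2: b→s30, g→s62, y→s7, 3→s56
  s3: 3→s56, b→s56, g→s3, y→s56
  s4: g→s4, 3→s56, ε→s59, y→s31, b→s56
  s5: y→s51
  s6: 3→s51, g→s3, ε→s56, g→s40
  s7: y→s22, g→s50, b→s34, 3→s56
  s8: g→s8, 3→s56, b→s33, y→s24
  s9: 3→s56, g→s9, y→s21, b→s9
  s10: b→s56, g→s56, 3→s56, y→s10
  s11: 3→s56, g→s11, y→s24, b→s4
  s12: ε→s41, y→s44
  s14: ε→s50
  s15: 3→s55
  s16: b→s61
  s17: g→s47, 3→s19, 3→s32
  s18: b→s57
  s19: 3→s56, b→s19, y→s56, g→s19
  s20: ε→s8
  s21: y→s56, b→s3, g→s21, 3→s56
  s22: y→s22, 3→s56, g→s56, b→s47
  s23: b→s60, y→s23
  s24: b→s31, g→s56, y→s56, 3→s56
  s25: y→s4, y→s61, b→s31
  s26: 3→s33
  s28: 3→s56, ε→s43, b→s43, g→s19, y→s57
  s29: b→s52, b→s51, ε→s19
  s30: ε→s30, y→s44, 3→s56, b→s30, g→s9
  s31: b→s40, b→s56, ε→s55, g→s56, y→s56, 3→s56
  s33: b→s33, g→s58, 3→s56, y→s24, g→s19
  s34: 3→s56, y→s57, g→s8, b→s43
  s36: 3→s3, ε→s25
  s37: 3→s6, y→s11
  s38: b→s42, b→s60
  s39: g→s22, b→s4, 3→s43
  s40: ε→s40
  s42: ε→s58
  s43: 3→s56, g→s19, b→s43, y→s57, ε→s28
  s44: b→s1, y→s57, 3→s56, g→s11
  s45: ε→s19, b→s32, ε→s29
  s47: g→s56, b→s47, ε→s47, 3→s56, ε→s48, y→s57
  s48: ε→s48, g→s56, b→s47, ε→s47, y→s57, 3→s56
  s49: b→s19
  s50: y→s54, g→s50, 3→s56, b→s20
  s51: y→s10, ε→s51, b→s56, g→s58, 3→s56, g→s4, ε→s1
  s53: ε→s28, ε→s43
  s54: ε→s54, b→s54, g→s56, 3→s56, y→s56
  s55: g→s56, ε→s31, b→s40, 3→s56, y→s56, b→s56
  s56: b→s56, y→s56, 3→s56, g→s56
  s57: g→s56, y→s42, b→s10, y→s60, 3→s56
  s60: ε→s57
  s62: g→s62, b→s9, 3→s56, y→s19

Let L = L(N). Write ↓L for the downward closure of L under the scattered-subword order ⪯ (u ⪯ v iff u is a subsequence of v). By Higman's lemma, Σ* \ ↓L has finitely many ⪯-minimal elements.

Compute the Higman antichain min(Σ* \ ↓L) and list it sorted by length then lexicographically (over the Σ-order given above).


|Q|=63, |F|=28, |δ|=178 (28 ε).
min D↑ (25 st, q0=0, F={4}): 0:y→1,g→2,b→3,3→4 1:y→5,g→6,b→7,3→4 2:y→8,g→2,b→9,3→4 3:y→10,g→9,b→3,3→4 4:y→4,g→4,b→4,3→4 5:y→5,g→4,b→11,3→4 6:y→12,g→6,b→13,3→4 7:y→14,g→13,b→15,3→4 8:y→4,g→8,b→8,3→4 9:y→16,g→9,b→9,3→4 10:y→14,g→17,b→18,3→4 11:y→14,g→4,b→11,3→4 12:y→4,g→4,b→12,3→4 13:y→19,g→13,b→20,3→4 14:y→14,g→4,b→21,3→4 15:y→14,g→8,b→15,3→4 16:y→4,g→16,b→22,3→4 17:y→19,g→17,b→23,3→4 18:y→21,g→23,b→4,3→4 19:y→4,g→4,b→24,3→4 20:y→19,g→8,b→20,3→4 21:y→21,g→4,b→4,3→4 22:y→4,g→22,b→4,3→4 23:y→24,g→23,b→4,3→4 24:y→4,g→4,b→4,3→4 [Hopcroft].
'3': run [35, 1] end={s56} rej; 1/1 del acc.
'yyg': N↓-sim [35, 31, 14, 1] end={s56} rej; 3/3 deletions ∈↓L.
'gyy': N↓-sim [35, 19, 9, 1] end={s56} ∉↓L; 3/3 single-dels accept.
'bybb': run [35, 30, 18, 11, 2] end={s40,s56} — reject; 4/4 single-dels accept.
'ybbgy': |S_i|=[35, 31, 25, 17, 3, 1] end={s56} — reject; 5/5 del acc.
5 words, ⪯-incomp.

A = [3, yyg, gyy, bybb, ybbgy].


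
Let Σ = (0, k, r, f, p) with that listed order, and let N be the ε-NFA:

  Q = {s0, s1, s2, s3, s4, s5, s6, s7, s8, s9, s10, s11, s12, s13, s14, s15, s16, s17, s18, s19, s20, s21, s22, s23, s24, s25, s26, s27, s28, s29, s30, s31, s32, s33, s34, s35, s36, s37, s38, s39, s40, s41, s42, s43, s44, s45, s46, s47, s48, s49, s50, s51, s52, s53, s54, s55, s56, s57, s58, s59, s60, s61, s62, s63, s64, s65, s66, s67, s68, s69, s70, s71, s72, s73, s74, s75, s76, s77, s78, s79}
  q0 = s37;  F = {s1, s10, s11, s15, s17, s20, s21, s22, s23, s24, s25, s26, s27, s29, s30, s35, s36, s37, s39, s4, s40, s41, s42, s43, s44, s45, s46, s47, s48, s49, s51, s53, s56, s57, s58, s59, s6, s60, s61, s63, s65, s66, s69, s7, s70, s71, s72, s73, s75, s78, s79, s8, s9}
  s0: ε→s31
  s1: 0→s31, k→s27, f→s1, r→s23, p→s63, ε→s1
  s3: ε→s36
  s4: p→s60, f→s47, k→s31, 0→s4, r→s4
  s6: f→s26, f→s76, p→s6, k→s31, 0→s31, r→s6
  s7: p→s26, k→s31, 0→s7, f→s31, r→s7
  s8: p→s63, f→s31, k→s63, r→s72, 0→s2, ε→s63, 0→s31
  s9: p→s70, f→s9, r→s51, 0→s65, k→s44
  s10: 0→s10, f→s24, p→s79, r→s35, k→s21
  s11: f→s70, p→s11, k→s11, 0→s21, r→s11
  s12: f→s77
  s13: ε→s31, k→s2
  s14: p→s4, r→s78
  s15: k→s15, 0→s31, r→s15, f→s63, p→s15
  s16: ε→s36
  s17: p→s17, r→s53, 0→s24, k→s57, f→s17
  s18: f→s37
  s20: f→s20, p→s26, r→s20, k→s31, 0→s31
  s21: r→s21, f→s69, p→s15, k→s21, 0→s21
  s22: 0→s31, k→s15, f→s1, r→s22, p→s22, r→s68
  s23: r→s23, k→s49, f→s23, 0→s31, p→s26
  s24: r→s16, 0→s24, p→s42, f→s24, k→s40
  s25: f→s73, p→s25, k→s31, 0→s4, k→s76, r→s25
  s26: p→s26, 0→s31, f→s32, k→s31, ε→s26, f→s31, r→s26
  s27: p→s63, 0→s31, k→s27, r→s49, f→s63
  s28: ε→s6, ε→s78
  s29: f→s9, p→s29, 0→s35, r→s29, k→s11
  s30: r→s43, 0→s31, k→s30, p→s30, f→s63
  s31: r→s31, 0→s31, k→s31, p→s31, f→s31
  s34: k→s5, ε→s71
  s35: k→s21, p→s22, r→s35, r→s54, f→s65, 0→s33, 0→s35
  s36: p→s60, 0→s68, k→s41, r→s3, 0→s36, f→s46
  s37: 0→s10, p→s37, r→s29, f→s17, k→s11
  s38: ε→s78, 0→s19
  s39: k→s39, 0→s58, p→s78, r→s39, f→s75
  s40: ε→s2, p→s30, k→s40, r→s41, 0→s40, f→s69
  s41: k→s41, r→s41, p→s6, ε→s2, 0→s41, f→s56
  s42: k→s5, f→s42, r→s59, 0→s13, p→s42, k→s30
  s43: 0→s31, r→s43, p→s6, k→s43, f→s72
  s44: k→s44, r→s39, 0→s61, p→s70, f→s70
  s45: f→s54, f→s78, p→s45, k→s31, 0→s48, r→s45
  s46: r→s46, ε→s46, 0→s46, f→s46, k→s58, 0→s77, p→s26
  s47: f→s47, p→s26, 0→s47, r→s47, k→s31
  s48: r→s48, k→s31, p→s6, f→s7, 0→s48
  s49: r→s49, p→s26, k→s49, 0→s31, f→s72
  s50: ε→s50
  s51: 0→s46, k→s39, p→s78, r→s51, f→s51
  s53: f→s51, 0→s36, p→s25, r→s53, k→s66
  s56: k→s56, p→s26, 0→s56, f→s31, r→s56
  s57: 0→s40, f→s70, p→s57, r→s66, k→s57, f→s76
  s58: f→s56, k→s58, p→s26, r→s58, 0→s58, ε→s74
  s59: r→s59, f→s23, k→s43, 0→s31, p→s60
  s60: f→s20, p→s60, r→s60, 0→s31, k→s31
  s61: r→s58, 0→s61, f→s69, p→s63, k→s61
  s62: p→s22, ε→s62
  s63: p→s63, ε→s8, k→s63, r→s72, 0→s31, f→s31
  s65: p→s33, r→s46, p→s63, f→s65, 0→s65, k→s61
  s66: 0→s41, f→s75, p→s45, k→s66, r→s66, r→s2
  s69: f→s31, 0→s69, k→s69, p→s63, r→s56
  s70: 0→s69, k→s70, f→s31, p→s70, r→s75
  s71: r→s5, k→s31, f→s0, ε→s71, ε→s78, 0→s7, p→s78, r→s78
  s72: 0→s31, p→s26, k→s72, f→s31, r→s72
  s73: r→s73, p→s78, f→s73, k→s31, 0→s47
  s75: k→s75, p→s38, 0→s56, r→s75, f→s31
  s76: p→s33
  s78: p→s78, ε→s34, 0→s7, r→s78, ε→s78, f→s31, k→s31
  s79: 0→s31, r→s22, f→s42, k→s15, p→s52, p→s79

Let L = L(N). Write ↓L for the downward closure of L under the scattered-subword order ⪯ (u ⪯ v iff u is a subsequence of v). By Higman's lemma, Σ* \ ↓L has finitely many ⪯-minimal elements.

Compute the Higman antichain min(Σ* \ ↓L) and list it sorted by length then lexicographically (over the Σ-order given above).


A = [0p0, kff, rfpf, frpk].

|Q|=80, |F|=53, |δ|=317 (22 ε).
min D↑ (52 st, q0=0, F={20}): 0:0→1,k→2,r→3,f→4,p→0 1:0→1,k→5,r→6,f→7,p→8 2:0→5,k→2,r→2,f→9,p→2 3:0→6,k→2,r→3,f→10,p→3 4:0→7,k→11,r→12,f→4,p→4 5:0→5,k→5,r→5,f→13,p→14 6:0→6,k→5,r→6,f→15,p→16 7:0→7,k→17,r→18,f→7,p→19 8:0→20,k→14,r→16,f→19,p→8 9:0→13,k→9,r→21,f→20,p→9 10:0→15,k→22,r→23,f→10,p→9 11:0→17,k→11,r→24,f→9,p→11 12:0→18,k→24,r→12,f→23,p→25 13:0→13,k→13,r→26,f→20,p→27 14:0→20,k→14,r→14,f→27,p→14 15:0→15,k→28,r→29,f→15,p→27 16:0→20,k→14,r→16,f→30,p→16 17:0→17,k→17,r→31,f→13,p→32 18:0→18,k→31,r→18,f→29,p→33 19:0→20,k→32,r→34,f→19,p→19 20:0→20,k→20,r→20,f→20,p→20 21:0→26,k→21,r→21,f→20,p→35 22:0→28,k→22,r→36,f→9,p→9 23:0→29,k→36,r→23,f→23,p→35 24:0→31,k→24,r→24,f→21,p→37 25:0→38,k→20,r→25,f→39,p→25 26:0→26,k→26,r→26,f→20,p→40 27:0→20,k→27,r→41,f→20,p→27 28:0→28,k→28,r→42,f→13,p→27 29:0→29,k→42,r→29,f→29,p→40 30:0→20,k→43,r→44,f→30,p→27 31:0→31,k→31,r→31,f→26,p→45 32:0→20,k→32,r→46,f→27,p→32 33:0→20,k→20,r→33,f→47,p→33 34:0→20,k→46,r→34,f→44,p→33 35:0→48,k→20,r→35,f→20,p→35 36:0→42,k→36,r→36,f→21,p→35 37:0→49,k→20,r→37,f→35,p→37 38:0→38,k→20,r→38,f→50,p→33 39:0→50,k→20,r→39,f→39,p→35 40:0→20,k→20,r→40,f→20,p→40 41:0→20,k→41,r→41,f→20,p→40 42:0→42,k→42,r→42,f→26,p→40 43:0→20,k→43,r→51,f→27,p→27 44:0→20,k→51,r→44,f→44,p→40 45:0→20,k→20,r→45,f→40,p→45 46:0→20,k→46,r→46,f→41,p→45 47:0→20,k→20,r→47,f→47,p→40 48:0→48,k→20,r→48,f→20,p→40 49:0→49,k→20,r→49,f→48,p→45 50:0→50,k→20,r→50,f→50,p→40 51:0→20,k→51,r→51,f→41,p→40.
'0p0': N↓-sim [71, 50, 27, 3] end={s13,s2,s31} — reject; 3/3 deletions ∈↓L.
'kff': N↓-sim [71, 41, 22, 3] end={s0,s31,s32} rej; 3/3 deletions ∈↓L.
'rfpf': N↓-sim [71, 60, 39, 20, 3] end={s0,s31,s32} rej; 4/4 deletions ∈↓L.
'frpk': |S_i|=[71, 61, 44, 23, 4] end={s31,s33,s5,s76} ∉↓L; 4/4 single-dels accept.
4 words, ⪯-incomp.


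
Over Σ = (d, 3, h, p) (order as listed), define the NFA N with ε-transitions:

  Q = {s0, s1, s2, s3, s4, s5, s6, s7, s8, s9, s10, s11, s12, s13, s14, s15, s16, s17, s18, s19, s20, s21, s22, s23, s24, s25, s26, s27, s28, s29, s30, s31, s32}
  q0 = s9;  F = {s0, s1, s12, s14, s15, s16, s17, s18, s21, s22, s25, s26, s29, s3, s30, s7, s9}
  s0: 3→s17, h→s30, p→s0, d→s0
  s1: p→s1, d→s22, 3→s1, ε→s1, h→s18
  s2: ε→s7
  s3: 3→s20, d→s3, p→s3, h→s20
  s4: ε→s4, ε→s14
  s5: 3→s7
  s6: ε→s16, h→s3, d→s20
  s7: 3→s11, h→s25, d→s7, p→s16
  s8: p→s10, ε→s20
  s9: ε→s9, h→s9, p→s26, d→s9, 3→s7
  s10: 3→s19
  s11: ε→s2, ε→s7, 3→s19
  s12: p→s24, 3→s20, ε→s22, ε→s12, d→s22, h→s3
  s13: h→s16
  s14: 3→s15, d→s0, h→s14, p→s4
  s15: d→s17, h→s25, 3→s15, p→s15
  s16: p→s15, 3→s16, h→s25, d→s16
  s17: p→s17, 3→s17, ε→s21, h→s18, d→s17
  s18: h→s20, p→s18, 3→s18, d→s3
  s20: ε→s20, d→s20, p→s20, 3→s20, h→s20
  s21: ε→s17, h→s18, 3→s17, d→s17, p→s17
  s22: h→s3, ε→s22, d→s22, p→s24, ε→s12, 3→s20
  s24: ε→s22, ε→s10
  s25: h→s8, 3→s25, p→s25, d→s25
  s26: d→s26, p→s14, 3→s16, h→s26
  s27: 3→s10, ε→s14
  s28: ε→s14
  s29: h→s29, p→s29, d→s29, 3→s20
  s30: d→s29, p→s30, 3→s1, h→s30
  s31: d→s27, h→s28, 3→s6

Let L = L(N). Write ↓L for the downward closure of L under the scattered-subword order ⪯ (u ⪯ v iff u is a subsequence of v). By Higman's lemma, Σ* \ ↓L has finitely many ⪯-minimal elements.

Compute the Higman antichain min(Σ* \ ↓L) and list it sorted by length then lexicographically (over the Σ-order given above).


|Q|=33, |F|=17, |δ|=103 (20 ε).
min D↑ (16 st, q0=0, F={6}): 0:d→0,3→1,h→0,p→2 1:d→1,3→1,h→3,p→4 2:d→2,3→4,h→2,p→5 3:d→3,3→3,h→6,p→3 4:d→4,3→4,h→3,p→7 5:d→8,3→7,h→5,p→5 6:d→6,3→6,h→6,p→6 7:d→9,3→7,h→3,p→7 8:d→8,3→9,h→10,p→8 9:d→9,3→9,h→11,p→9 10:d→12,3→13,h→10,p→10 11:d→14,3→11,h→6,p→11 12:d→12,3→6,h→12,p→12 13:d→15,3→13,h→11,p→13 14:d→14,3→6,h→6,p→14 15:d→15,3→6,h→14,p→15 [Hopcroft].
'3hh': run [25, 18, 7, 4] end={s10,s19,s20,s8} rej; 3/3 del acc.
'ppdhd3': |S_i|=[25, 21, 19, 16, 12, 8, 2] end={s19,s20} — reject; 6/6 deletions ∈↓L.
2 minimals (antichain).

A = [3hh, ppdhd3].
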